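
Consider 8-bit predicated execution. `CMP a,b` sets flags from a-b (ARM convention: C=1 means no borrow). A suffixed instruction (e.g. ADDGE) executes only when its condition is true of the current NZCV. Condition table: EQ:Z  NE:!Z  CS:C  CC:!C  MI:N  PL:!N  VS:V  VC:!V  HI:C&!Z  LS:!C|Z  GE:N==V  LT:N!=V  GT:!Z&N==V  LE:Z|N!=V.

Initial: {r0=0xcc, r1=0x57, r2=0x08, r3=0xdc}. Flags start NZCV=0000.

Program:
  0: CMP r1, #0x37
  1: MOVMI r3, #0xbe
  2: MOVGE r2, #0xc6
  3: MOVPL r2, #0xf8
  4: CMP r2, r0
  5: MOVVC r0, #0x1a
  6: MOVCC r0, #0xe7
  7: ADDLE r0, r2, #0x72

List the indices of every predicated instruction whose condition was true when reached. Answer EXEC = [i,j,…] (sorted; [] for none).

EXEC = [2,3,5]

0: ✓ CMP  NZCV=0010
1: · MOVMI
2: ✓ MOVGE  r2←0xc6
3: ✓ MOVPL  r2←0xf8
4: ✓ CMP  NZCV=0010
5: ✓ MOVVC  r0←0x1a
6: · MOVCC
7: · ADDLE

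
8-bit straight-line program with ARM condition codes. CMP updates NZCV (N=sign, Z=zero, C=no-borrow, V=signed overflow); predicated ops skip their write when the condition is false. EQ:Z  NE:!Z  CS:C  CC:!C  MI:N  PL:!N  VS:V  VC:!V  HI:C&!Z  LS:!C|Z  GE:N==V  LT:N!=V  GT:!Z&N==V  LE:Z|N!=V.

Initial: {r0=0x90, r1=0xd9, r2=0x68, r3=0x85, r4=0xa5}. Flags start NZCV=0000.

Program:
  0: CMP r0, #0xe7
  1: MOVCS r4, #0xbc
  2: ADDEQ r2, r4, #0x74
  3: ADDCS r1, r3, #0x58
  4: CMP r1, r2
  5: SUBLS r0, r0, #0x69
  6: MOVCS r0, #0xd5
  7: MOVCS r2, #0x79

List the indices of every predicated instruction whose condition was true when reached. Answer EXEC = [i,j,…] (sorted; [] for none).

EXEC = [6,7]

[0] flags=1000 → (cmp)
[1] flags=1000 CS?F → skip
[2] flags=1000 EQ?F → skip
[3] flags=1000 CS?F → skip
[4] flags=0011 → (cmp)
[5] flags=0011 LS?F → skip
[6] flags=0011 CS?T → r0=0xd5
[7] flags=0011 CS?T → r2=0x79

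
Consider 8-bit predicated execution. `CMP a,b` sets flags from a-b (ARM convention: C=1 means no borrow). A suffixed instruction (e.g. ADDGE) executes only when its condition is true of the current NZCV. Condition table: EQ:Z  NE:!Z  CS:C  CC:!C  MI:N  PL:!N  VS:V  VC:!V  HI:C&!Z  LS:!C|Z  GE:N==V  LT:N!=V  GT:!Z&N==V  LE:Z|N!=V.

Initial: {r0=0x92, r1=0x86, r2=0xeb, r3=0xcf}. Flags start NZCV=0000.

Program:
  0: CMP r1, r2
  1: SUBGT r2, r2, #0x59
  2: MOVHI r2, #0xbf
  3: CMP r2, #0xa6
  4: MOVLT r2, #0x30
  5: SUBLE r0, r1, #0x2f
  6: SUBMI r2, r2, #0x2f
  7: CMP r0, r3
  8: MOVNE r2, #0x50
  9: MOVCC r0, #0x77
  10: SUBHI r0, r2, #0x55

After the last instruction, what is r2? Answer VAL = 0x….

0: ✓ CMP  NZCV=1000
1: · SUBGT
2: · MOVHI
3: ✓ CMP  NZCV=0010
4: · MOVLT
5: · SUBLE
6: · SUBMI
7: ✓ CMP  NZCV=1000
8: ✓ MOVNE  r2←0x50
9: ✓ MOVCC  r0←0x77
10: · SUBHI

VAL = 0x50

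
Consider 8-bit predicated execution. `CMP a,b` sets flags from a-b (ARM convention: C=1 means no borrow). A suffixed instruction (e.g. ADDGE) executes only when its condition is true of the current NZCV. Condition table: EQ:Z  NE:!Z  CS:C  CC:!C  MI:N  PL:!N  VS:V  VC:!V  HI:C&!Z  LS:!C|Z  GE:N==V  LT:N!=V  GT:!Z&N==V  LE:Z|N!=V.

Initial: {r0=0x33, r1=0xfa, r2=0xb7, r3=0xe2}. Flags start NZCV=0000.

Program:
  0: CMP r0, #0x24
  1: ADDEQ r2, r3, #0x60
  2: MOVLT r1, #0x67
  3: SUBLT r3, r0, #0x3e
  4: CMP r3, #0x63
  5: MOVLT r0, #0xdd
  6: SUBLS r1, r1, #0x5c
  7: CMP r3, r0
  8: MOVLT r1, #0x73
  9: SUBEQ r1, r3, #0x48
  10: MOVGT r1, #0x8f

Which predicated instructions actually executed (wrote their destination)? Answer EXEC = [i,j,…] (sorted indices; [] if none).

0: ✓ CMP  NZCV=0010
1: · ADDEQ
2: · MOVLT
3: · SUBLT
4: ✓ CMP  NZCV=0011
5: ✓ MOVLT  r0←0xdd
6: · SUBLS
7: ✓ CMP  NZCV=0010
8: · MOVLT
9: · SUBEQ
10: ✓ MOVGT  r1←0x8f

EXEC = [5,10]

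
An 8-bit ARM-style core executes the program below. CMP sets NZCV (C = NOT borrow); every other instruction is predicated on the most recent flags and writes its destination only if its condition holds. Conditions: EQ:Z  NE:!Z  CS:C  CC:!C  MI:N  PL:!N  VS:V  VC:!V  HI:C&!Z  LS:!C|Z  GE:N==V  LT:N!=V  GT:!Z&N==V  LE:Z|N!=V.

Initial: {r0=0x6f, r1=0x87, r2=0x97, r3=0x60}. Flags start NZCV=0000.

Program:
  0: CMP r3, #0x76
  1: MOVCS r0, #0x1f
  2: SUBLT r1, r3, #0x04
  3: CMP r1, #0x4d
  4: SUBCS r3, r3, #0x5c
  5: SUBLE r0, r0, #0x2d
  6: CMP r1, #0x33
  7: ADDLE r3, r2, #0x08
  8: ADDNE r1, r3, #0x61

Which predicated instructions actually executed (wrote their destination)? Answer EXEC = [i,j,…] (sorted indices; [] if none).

EXEC = [2,4,8]

[0] flags=1000 → (cmp)
[1] flags=1000 CS?F → skip
[2] flags=1000 LT?T → r1=0x5c
[3] flags=0010 → (cmp)
[4] flags=0010 CS?T → r3=0x04
[5] flags=0010 LE?F → skip
[6] flags=0010 → (cmp)
[7] flags=0010 LE?F → skip
[8] flags=0010 NE?T → r1=0x65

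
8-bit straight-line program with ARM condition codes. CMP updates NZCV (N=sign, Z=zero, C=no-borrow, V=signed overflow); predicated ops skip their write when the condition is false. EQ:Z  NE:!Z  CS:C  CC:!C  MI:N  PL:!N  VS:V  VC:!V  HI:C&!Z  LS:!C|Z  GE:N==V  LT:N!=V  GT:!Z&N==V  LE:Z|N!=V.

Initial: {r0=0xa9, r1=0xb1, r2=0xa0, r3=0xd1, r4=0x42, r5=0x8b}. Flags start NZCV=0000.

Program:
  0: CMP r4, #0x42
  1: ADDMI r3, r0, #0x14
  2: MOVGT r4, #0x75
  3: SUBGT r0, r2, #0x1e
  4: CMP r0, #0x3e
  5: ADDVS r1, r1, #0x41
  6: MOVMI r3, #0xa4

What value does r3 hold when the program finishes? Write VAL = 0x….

[0] flags=0110 → (cmp)
[1] flags=0110 MI?F → skip
[2] flags=0110 GT?F → skip
[3] flags=0110 GT?F → skip
[4] flags=0011 → (cmp)
[5] flags=0011 VS?T → r1=0xf2
[6] flags=0011 MI?F → skip

VAL = 0xd1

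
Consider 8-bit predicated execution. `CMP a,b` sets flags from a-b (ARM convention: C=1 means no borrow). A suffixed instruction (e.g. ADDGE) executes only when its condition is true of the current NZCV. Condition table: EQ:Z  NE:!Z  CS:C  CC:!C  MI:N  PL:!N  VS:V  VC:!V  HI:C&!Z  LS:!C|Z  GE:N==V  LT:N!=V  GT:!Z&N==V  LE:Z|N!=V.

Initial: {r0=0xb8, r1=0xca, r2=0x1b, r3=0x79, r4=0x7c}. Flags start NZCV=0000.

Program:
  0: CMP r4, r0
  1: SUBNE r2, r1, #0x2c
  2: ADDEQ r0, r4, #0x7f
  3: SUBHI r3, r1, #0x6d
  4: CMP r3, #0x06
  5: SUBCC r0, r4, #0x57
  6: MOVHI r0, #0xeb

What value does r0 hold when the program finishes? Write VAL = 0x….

[0] flags=1001 → (cmp)
[1] flags=1001 NE?T → r2=0x9e
[2] flags=1001 EQ?F → skip
[3] flags=1001 HI?F → skip
[4] flags=0010 → (cmp)
[5] flags=0010 CC?F → skip
[6] flags=0010 HI?T → r0=0xeb

VAL = 0xeb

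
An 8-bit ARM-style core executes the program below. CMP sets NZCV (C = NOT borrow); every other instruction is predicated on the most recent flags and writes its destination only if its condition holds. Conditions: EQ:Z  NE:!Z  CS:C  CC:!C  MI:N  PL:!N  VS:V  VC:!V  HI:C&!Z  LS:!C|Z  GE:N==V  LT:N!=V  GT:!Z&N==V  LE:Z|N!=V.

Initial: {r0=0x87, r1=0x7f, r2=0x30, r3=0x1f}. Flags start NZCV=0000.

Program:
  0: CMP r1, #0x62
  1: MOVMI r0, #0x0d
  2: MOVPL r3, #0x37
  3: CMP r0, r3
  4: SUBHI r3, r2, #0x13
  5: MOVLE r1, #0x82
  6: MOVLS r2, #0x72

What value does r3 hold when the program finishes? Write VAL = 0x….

0: ✓ CMP  NZCV=0010
1: · MOVMI
2: ✓ MOVPL  r3←0x37
3: ✓ CMP  NZCV=0011
4: ✓ SUBHI  r3←0x1d
5: ✓ MOVLE  r1←0x82
6: · MOVLS

VAL = 0x1d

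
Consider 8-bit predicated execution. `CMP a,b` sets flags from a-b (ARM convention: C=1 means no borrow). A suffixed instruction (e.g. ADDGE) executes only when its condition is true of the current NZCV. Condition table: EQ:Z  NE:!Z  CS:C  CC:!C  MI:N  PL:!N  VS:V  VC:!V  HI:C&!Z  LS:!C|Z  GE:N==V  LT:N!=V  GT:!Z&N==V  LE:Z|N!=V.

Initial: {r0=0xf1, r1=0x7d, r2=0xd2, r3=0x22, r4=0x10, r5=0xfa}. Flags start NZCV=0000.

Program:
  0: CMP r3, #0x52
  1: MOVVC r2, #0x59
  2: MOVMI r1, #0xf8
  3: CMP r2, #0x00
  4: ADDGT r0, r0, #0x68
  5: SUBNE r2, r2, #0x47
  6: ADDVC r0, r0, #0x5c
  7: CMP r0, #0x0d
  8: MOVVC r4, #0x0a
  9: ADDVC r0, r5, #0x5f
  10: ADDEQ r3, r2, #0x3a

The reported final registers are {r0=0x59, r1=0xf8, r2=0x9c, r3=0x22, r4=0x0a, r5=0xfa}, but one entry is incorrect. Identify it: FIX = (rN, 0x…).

FIX = (r2, 0x12)

[0] flags=1000 → (cmp)
[1] flags=1000 VC?T → r2=0x59
[2] flags=1000 MI?T → r1=0xf8
[3] flags=0010 → (cmp)
[4] flags=0010 GT?T → r0=0x59
[5] flags=0010 NE?T → r2=0x12
[6] flags=0010 VC?T → r0=0xb5
[7] flags=1010 → (cmp)
[8] flags=1010 VC?T → r4=0x0a
[9] flags=1010 VC?T → r0=0x59
[10] flags=1010 EQ?F → skip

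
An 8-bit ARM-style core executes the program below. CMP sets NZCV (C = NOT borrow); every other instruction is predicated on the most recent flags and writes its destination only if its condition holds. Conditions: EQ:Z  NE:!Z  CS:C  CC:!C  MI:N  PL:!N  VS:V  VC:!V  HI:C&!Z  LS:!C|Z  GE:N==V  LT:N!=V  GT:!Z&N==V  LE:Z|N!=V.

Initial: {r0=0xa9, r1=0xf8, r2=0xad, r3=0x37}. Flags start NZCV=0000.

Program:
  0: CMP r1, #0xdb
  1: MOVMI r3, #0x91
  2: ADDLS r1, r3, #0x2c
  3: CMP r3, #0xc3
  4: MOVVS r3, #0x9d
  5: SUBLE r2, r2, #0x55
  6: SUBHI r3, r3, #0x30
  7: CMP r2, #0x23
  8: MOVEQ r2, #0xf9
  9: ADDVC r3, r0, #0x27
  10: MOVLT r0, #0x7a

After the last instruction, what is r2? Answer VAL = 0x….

0: ✓ CMP  NZCV=0010
1: · MOVMI
2: · ADDLS
3: ✓ CMP  NZCV=0000
4: · MOVVS
5: · SUBLE
6: · SUBHI
7: ✓ CMP  NZCV=1010
8: · MOVEQ
9: ✓ ADDVC  r3←0xd0
10: ✓ MOVLT  r0←0x7a

VAL = 0xad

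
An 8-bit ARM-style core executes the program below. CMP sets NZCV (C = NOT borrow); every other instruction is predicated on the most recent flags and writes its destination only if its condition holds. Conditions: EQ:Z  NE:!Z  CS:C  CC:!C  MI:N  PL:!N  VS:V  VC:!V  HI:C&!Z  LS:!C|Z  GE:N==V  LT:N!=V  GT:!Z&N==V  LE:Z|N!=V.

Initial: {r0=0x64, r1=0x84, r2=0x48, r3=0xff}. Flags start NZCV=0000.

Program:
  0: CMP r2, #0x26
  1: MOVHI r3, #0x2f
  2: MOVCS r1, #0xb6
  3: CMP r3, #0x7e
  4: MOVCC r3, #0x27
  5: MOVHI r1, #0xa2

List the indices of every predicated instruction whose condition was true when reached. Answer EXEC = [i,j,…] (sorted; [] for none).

0: ✓ CMP  NZCV=0010
1: ✓ MOVHI  r3←0x2f
2: ✓ MOVCS  r1←0xb6
3: ✓ CMP  NZCV=1000
4: ✓ MOVCC  r3←0x27
5: · MOVHI

EXEC = [1,2,4]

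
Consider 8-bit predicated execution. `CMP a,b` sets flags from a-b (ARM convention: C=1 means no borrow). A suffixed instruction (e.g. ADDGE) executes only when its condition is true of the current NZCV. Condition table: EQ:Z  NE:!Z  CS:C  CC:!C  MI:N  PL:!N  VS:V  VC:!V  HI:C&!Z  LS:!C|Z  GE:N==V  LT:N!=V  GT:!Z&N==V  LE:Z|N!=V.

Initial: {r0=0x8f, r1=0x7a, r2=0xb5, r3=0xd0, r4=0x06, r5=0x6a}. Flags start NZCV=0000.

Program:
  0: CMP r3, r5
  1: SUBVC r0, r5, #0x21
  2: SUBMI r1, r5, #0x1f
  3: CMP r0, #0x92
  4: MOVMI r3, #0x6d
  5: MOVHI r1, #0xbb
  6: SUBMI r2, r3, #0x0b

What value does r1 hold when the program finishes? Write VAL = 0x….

0: ✓ CMP  NZCV=0011
1: · SUBVC
2: · SUBMI
3: ✓ CMP  NZCV=1000
4: ✓ MOVMI  r3←0x6d
5: · MOVHI
6: ✓ SUBMI  r2←0x62

VAL = 0x7a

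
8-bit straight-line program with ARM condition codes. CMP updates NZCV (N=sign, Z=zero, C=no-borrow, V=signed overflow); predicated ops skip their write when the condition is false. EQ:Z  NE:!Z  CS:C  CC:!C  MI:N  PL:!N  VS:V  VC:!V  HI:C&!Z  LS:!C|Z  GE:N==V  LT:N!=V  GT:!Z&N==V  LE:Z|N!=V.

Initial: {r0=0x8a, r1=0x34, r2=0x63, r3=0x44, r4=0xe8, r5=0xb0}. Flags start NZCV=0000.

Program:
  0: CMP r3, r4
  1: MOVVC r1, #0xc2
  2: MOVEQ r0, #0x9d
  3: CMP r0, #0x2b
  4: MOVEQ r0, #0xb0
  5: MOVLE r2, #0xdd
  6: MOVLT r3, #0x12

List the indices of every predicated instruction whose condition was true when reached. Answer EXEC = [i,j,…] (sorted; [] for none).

0: ✓ CMP  NZCV=0000
1: ✓ MOVVC  r1←0xc2
2: · MOVEQ
3: ✓ CMP  NZCV=0011
4: · MOVEQ
5: ✓ MOVLE  r2←0xdd
6: ✓ MOVLT  r3←0x12

EXEC = [1,5,6]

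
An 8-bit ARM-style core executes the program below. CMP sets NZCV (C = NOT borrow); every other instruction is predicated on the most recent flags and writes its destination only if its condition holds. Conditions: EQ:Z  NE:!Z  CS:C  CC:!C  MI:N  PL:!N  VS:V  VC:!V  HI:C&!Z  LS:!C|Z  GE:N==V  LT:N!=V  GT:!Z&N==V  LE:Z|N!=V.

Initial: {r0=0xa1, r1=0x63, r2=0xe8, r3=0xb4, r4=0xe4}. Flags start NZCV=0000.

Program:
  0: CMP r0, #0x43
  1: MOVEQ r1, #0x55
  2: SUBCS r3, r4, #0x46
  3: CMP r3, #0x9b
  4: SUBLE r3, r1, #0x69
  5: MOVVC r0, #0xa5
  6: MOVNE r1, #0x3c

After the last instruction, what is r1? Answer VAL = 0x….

VAL = 0x3c

[0] flags=0011 → (cmp)
[1] flags=0011 EQ?F → skip
[2] flags=0011 CS?T → r3=0x9e
[3] flags=0010 → (cmp)
[4] flags=0010 LE?F → skip
[5] flags=0010 VC?T → r0=0xa5
[6] flags=0010 NE?T → r1=0x3c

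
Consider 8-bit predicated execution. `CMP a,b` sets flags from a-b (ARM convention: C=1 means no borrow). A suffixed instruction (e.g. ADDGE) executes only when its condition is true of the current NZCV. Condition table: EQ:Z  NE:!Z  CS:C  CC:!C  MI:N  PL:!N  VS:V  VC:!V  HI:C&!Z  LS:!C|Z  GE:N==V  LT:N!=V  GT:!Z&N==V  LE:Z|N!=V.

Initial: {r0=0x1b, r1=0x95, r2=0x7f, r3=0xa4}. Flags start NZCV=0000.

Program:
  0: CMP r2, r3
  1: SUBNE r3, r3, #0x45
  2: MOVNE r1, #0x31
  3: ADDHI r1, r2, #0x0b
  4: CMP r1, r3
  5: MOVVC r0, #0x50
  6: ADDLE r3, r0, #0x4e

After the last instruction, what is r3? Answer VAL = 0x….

VAL = 0x9e

[0] flags=1001 → (cmp)
[1] flags=1001 NE?T → r3=0x5f
[2] flags=1001 NE?T → r1=0x31
[3] flags=1001 HI?F → skip
[4] flags=1000 → (cmp)
[5] flags=1000 VC?T → r0=0x50
[6] flags=1000 LE?T → r3=0x9e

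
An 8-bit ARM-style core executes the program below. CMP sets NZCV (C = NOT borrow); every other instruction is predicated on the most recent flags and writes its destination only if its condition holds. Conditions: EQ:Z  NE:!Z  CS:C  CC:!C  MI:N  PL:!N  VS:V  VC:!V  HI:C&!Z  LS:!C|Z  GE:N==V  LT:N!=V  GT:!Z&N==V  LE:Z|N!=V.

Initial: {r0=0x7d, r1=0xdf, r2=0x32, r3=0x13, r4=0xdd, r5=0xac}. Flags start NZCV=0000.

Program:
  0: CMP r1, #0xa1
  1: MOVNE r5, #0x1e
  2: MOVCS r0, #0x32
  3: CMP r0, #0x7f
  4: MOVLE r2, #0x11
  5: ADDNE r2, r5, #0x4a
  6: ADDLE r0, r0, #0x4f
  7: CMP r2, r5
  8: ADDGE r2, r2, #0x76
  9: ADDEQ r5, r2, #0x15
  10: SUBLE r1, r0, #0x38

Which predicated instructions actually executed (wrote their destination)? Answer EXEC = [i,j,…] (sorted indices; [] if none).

EXEC = [1,2,4,5,6,8]

[0] flags=0010 → (cmp)
[1] flags=0010 NE?T → r5=0x1e
[2] flags=0010 CS?T → r0=0x32
[3] flags=1000 → (cmp)
[4] flags=1000 LE?T → r2=0x11
[5] flags=1000 NE?T → r2=0x68
[6] flags=1000 LE?T → r0=0x81
[7] flags=0010 → (cmp)
[8] flags=0010 GE?T → r2=0xde
[9] flags=0010 EQ?F → skip
[10] flags=0010 LE?F → skip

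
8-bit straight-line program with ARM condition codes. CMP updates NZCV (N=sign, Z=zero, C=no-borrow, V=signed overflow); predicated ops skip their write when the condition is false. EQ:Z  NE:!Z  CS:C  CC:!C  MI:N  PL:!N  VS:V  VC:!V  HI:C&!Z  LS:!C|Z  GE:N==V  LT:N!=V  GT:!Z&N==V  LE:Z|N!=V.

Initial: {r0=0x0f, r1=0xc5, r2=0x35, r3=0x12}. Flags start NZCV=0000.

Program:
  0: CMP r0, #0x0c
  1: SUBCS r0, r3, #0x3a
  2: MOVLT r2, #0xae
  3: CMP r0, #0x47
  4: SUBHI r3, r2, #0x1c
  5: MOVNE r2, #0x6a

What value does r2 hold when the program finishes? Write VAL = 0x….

[0] flags=0010 → (cmp)
[1] flags=0010 CS?T → r0=0xd8
[2] flags=0010 LT?F → skip
[3] flags=1010 → (cmp)
[4] flags=1010 HI?T → r3=0x19
[5] flags=1010 NE?T → r2=0x6a

VAL = 0x6a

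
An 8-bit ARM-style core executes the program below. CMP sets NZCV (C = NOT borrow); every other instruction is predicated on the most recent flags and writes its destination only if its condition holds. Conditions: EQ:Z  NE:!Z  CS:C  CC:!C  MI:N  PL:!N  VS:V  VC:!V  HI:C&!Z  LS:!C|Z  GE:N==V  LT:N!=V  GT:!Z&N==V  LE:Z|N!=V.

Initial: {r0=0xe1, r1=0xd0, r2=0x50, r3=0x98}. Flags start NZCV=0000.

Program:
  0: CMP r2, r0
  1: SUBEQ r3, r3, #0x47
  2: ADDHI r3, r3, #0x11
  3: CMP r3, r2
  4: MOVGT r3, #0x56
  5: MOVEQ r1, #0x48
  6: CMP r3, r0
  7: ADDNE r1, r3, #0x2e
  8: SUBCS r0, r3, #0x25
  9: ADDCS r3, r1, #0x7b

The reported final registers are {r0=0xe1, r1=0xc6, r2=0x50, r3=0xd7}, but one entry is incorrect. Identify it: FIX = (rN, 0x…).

[0] flags=0000 → (cmp)
[1] flags=0000 EQ?F → skip
[2] flags=0000 HI?F → skip
[3] flags=0011 → (cmp)
[4] flags=0011 GT?F → skip
[5] flags=0011 EQ?F → skip
[6] flags=1000 → (cmp)
[7] flags=1000 NE?T → r1=0xc6
[8] flags=1000 CS?F → skip
[9] flags=1000 CS?F → skip

FIX = (r3, 0x98)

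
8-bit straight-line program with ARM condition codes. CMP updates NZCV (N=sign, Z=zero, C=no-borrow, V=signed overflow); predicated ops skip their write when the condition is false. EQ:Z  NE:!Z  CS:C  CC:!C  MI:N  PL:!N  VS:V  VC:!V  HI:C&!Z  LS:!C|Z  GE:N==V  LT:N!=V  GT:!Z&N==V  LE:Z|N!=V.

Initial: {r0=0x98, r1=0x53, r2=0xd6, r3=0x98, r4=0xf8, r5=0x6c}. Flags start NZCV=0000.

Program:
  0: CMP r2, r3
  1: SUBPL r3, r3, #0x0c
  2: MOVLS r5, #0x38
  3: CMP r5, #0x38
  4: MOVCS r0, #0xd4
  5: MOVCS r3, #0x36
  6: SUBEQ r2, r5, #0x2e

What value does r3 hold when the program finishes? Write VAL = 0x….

0: ✓ CMP  NZCV=0010
1: ✓ SUBPL  r3←0x8c
2: · MOVLS
3: ✓ CMP  NZCV=0010
4: ✓ MOVCS  r0←0xd4
5: ✓ MOVCS  r3←0x36
6: · SUBEQ

VAL = 0x36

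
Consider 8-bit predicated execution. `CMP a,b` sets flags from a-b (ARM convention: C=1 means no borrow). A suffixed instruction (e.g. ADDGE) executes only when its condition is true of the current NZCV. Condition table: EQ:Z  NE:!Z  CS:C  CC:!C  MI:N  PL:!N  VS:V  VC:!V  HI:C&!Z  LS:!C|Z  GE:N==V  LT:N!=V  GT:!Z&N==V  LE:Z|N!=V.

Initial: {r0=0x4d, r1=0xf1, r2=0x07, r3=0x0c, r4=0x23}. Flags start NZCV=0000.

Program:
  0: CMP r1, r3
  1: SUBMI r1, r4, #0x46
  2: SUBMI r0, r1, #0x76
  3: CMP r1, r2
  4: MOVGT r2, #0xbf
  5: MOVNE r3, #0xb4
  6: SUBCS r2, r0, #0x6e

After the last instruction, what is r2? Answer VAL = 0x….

0: ✓ CMP  NZCV=1010
1: ✓ SUBMI  r1←0xdd
2: ✓ SUBMI  r0←0x67
3: ✓ CMP  NZCV=1010
4: · MOVGT
5: ✓ MOVNE  r3←0xb4
6: ✓ SUBCS  r2←0xf9

VAL = 0xf9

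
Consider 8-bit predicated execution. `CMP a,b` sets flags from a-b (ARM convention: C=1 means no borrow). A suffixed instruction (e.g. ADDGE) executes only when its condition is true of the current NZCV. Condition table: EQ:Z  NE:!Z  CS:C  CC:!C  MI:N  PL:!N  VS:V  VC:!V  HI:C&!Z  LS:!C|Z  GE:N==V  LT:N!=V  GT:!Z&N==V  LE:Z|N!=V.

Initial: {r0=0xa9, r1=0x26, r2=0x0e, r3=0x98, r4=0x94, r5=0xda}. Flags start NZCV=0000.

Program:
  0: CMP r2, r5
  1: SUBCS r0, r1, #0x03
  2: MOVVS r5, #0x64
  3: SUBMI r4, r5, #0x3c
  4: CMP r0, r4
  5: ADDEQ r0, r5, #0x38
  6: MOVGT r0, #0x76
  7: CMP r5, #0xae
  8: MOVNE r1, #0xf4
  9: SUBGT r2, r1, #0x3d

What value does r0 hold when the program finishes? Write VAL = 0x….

VAL = 0x76

0: ✓ CMP  NZCV=0000
1: · SUBCS
2: · MOVVS
3: · SUBMI
4: ✓ CMP  NZCV=0010
5: · ADDEQ
6: ✓ MOVGT  r0←0x76
7: ✓ CMP  NZCV=0010
8: ✓ MOVNE  r1←0xf4
9: ✓ SUBGT  r2←0xb7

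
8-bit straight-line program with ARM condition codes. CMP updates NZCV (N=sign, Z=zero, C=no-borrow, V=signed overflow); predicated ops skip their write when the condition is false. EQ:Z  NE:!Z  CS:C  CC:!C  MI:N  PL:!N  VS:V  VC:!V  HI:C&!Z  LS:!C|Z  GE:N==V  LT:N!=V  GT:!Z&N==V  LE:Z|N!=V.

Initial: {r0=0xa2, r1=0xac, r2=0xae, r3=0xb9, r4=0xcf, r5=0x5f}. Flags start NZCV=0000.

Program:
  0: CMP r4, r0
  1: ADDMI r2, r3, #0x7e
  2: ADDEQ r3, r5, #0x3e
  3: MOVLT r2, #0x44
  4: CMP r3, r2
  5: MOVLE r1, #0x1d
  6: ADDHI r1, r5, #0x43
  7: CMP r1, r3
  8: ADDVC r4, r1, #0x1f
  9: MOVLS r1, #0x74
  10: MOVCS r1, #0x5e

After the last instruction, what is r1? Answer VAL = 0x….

VAL = 0x74

0: ✓ CMP  NZCV=0010
1: · ADDMI
2: · ADDEQ
3: · MOVLT
4: ✓ CMP  NZCV=0010
5: · MOVLE
6: ✓ ADDHI  r1←0xa2
7: ✓ CMP  NZCV=1000
8: ✓ ADDVC  r4←0xc1
9: ✓ MOVLS  r1←0x74
10: · MOVCS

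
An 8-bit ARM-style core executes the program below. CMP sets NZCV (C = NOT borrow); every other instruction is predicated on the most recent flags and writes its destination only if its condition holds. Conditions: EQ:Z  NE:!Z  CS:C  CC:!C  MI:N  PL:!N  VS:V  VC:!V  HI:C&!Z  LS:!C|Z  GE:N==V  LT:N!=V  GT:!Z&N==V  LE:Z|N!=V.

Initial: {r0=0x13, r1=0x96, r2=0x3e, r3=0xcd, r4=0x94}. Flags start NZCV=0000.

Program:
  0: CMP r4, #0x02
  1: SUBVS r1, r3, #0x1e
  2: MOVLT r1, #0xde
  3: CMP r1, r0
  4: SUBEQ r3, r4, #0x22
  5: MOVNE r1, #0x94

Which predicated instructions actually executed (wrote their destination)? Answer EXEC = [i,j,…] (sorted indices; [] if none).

[0] flags=1010 → (cmp)
[1] flags=1010 VS?F → skip
[2] flags=1010 LT?T → r1=0xde
[3] flags=1010 → (cmp)
[4] flags=1010 EQ?F → skip
[5] flags=1010 NE?T → r1=0x94

EXEC = [2,5]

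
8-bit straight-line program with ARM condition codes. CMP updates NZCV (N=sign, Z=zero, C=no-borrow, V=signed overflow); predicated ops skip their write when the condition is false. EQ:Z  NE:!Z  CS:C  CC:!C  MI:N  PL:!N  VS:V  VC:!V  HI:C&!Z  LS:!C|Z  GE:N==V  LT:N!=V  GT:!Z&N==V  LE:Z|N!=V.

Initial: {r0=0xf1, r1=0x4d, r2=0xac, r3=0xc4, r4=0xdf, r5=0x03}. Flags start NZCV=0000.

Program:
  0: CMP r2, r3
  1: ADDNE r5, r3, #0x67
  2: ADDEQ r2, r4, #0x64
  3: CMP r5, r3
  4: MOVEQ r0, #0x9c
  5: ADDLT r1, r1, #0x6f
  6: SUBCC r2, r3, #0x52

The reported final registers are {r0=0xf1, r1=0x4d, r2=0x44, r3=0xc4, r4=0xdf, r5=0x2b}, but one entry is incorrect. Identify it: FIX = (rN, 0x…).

FIX = (r2, 0x72)

[0] flags=1000 → (cmp)
[1] flags=1000 NE?T → r5=0x2b
[2] flags=1000 EQ?F → skip
[3] flags=0000 → (cmp)
[4] flags=0000 EQ?F → skip
[5] flags=0000 LT?F → skip
[6] flags=0000 CC?T → r2=0x72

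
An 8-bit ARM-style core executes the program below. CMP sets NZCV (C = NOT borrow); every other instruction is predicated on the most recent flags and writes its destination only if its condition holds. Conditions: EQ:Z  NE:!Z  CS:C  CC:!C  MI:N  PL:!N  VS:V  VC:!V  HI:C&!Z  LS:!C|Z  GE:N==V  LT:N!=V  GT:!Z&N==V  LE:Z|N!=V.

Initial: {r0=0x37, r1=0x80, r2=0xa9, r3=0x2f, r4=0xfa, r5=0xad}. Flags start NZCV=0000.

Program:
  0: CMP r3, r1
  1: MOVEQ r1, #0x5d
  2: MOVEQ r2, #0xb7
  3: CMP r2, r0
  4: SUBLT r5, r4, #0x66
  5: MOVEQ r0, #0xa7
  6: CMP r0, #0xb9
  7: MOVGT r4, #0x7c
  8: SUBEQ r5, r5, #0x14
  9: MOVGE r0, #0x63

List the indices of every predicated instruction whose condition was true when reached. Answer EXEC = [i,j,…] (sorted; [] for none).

[0] flags=1001 → (cmp)
[1] flags=1001 EQ?F → skip
[2] flags=1001 EQ?F → skip
[3] flags=0011 → (cmp)
[4] flags=0011 LT?T → r5=0x94
[5] flags=0011 EQ?F → skip
[6] flags=0000 → (cmp)
[7] flags=0000 GT?T → r4=0x7c
[8] flags=0000 EQ?F → skip
[9] flags=0000 GE?T → r0=0x63

EXEC = [4,7,9]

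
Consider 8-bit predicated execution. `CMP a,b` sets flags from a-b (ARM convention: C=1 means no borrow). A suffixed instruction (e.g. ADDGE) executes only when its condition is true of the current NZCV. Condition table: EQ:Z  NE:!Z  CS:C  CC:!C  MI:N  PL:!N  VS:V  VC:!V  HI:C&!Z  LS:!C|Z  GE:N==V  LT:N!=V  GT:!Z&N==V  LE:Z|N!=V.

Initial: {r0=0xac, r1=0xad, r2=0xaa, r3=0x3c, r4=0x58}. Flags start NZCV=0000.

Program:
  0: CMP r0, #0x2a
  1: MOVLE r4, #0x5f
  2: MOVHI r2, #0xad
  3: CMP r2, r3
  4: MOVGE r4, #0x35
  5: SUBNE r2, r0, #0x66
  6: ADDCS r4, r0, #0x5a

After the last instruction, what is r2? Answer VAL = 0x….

[0] flags=1010 → (cmp)
[1] flags=1010 LE?T → r4=0x5f
[2] flags=1010 HI?T → r2=0xad
[3] flags=0011 → (cmp)
[4] flags=0011 GE?F → skip
[5] flags=0011 NE?T → r2=0x46
[6] flags=0011 CS?T → r4=0x06

VAL = 0x46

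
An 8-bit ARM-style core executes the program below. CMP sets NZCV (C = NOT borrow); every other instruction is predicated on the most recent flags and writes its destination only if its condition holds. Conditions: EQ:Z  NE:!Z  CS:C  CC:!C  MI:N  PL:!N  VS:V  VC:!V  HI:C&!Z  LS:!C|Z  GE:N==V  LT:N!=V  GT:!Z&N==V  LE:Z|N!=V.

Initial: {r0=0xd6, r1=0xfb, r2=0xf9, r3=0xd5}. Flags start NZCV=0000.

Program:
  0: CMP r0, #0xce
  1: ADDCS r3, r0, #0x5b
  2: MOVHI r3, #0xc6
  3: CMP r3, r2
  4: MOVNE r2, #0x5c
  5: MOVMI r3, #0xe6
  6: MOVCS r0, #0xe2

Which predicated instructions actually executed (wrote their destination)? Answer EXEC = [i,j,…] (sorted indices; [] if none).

EXEC = [1,2,4,5]

[0] flags=0010 → (cmp)
[1] flags=0010 CS?T → r3=0x31
[2] flags=0010 HI?T → r3=0xc6
[3] flags=1000 → (cmp)
[4] flags=1000 NE?T → r2=0x5c
[5] flags=1000 MI?T → r3=0xe6
[6] flags=1000 CS?F → skip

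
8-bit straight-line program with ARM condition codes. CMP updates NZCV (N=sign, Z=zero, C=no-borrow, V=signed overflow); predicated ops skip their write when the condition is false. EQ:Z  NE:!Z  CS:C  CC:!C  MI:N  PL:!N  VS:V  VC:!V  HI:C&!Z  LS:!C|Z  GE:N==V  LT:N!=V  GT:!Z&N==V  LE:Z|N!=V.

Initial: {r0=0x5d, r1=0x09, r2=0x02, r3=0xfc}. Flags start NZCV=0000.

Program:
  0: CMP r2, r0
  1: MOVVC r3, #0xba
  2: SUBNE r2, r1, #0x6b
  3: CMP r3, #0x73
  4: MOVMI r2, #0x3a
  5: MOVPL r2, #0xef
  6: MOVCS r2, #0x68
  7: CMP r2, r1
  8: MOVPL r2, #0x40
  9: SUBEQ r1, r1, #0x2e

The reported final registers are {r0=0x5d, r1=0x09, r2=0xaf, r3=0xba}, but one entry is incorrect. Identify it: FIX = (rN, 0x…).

FIX = (r2, 0x40)

0: ✓ CMP  NZCV=1000
1: ✓ MOVVC  r3←0xba
2: ✓ SUBNE  r2←0x9e
3: ✓ CMP  NZCV=0011
4: · MOVMI
5: ✓ MOVPL  r2←0xef
6: ✓ MOVCS  r2←0x68
7: ✓ CMP  NZCV=0010
8: ✓ MOVPL  r2←0x40
9: · SUBEQ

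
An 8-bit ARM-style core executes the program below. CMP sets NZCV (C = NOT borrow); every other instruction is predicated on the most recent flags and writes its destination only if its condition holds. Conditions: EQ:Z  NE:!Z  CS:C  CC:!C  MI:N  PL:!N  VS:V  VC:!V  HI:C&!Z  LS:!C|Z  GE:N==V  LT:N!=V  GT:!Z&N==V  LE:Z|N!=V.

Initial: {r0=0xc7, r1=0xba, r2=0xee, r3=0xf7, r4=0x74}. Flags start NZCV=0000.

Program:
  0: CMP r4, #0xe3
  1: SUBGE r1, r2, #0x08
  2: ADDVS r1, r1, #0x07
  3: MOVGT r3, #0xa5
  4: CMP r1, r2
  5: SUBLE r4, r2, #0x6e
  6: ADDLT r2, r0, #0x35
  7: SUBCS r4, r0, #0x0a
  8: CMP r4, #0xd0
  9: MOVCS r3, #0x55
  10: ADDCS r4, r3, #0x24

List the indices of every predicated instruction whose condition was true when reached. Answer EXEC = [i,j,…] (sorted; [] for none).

[0] flags=1001 → (cmp)
[1] flags=1001 GE?T → r1=0xe6
[2] flags=1001 VS?T → r1=0xed
[3] flags=1001 GT?T → r3=0xa5
[4] flags=1000 → (cmp)
[5] flags=1000 LE?T → r4=0x80
[6] flags=1000 LT?T → r2=0xfc
[7] flags=1000 CS?F → skip
[8] flags=1000 → (cmp)
[9] flags=1000 CS?F → skip
[10] flags=1000 CS?F → skip

EXEC = [1,2,3,5,6]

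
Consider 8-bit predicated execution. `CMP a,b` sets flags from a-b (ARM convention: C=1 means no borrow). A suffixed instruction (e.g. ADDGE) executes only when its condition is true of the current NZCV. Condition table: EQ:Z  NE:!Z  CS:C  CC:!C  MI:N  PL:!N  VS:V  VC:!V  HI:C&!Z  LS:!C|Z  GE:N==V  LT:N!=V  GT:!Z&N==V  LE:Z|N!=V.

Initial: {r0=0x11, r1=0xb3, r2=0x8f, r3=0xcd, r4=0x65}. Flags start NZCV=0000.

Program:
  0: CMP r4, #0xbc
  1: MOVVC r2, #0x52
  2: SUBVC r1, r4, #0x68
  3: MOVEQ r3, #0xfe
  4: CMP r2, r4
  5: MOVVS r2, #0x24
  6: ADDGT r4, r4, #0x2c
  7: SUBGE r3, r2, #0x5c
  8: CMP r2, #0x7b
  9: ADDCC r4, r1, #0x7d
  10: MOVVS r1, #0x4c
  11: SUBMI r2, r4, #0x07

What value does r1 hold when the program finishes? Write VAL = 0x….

VAL = 0xb3

[0] flags=1001 → (cmp)
[1] flags=1001 VC?F → skip
[2] flags=1001 VC?F → skip
[3] flags=1001 EQ?F → skip
[4] flags=0011 → (cmp)
[5] flags=0011 VS?T → r2=0x24
[6] flags=0011 GT?F → skip
[7] flags=0011 GE?F → skip
[8] flags=1000 → (cmp)
[9] flags=1000 CC?T → r4=0x30
[10] flags=1000 VS?F → skip
[11] flags=1000 MI?T → r2=0x29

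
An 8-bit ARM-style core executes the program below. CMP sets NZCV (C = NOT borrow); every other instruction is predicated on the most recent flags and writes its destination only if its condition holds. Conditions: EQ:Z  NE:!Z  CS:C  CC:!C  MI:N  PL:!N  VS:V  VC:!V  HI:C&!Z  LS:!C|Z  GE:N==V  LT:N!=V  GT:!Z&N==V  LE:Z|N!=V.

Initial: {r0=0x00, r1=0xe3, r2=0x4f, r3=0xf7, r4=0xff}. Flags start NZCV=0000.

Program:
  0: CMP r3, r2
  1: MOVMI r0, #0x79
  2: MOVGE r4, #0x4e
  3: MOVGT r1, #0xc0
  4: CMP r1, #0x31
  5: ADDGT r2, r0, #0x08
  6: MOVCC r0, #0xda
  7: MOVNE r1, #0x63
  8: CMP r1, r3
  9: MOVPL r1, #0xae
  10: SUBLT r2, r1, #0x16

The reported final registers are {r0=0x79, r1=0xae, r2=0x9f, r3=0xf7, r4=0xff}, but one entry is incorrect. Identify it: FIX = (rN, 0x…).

FIX = (r2, 0x4f)

[0] flags=1010 → (cmp)
[1] flags=1010 MI?T → r0=0x79
[2] flags=1010 GE?F → skip
[3] flags=1010 GT?F → skip
[4] flags=1010 → (cmp)
[5] flags=1010 GT?F → skip
[6] flags=1010 CC?F → skip
[7] flags=1010 NE?T → r1=0x63
[8] flags=0000 → (cmp)
[9] flags=0000 PL?T → r1=0xae
[10] flags=0000 LT?F → skip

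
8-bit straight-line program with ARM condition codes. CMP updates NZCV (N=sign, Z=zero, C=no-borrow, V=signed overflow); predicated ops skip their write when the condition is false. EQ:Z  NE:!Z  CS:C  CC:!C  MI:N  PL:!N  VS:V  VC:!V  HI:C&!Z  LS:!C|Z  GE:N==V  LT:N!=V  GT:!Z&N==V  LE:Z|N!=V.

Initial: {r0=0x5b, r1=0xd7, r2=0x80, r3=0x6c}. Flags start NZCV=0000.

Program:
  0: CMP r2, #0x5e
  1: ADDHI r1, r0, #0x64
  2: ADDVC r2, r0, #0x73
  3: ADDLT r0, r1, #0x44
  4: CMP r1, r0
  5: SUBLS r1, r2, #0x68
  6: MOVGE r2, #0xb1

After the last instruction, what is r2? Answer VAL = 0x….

0: ✓ CMP  NZCV=0011
1: ✓ ADDHI  r1←0xbf
2: · ADDVC
3: ✓ ADDLT  r0←0x03
4: ✓ CMP  NZCV=1010
5: · SUBLS
6: · MOVGE

VAL = 0x80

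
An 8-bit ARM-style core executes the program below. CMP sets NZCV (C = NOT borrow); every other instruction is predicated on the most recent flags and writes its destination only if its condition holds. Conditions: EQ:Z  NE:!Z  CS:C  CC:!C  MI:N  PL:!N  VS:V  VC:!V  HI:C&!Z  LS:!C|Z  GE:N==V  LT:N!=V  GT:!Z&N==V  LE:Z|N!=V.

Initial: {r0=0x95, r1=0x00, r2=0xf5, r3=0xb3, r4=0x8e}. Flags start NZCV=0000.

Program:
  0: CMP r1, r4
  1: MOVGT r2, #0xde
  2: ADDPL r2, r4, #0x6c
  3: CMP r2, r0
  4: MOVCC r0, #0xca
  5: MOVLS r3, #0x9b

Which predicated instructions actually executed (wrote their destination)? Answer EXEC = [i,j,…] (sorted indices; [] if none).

EXEC = [1,2]

0: ✓ CMP  NZCV=0000
1: ✓ MOVGT  r2←0xde
2: ✓ ADDPL  r2←0xfa
3: ✓ CMP  NZCV=0010
4: · MOVCC
5: · MOVLS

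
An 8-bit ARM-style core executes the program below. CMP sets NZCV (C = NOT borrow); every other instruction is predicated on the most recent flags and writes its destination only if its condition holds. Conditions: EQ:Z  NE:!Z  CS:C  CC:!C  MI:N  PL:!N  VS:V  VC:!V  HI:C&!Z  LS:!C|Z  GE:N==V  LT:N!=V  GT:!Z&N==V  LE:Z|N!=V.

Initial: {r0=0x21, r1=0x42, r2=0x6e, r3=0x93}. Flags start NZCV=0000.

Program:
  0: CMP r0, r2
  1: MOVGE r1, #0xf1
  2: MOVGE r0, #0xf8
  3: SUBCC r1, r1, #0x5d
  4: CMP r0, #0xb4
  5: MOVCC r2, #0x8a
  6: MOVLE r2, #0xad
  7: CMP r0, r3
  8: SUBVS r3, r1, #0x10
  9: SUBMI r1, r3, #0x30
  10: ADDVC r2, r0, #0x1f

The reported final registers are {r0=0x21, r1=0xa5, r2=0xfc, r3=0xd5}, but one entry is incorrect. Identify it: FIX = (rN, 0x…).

FIX = (r2, 0x8a)

[0] flags=1000 → (cmp)
[1] flags=1000 GE?F → skip
[2] flags=1000 GE?F → skip
[3] flags=1000 CC?T → r1=0xe5
[4] flags=0000 → (cmp)
[5] flags=0000 CC?T → r2=0x8a
[6] flags=0000 LE?F → skip
[7] flags=1001 → (cmp)
[8] flags=1001 VS?T → r3=0xd5
[9] flags=1001 MI?T → r1=0xa5
[10] flags=1001 VC?F → skip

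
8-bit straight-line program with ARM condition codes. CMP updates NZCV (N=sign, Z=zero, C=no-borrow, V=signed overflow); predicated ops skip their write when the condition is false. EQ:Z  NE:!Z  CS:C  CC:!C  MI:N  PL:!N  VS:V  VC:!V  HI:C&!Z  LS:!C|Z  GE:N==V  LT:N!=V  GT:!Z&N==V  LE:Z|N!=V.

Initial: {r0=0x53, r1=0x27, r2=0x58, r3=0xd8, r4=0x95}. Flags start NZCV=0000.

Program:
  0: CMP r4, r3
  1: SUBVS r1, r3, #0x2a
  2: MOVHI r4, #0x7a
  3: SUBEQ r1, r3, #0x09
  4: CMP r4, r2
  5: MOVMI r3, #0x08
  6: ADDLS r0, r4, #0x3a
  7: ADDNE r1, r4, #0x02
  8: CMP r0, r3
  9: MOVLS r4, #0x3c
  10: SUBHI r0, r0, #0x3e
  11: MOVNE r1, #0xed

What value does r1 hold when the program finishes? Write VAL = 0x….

VAL = 0xed

0: ✓ CMP  NZCV=1000
1: · SUBVS
2: · MOVHI
3: · SUBEQ
4: ✓ CMP  NZCV=0011
5: · MOVMI
6: · ADDLS
7: ✓ ADDNE  r1←0x97
8: ✓ CMP  NZCV=0000
9: ✓ MOVLS  r4←0x3c
10: · SUBHI
11: ✓ MOVNE  r1←0xed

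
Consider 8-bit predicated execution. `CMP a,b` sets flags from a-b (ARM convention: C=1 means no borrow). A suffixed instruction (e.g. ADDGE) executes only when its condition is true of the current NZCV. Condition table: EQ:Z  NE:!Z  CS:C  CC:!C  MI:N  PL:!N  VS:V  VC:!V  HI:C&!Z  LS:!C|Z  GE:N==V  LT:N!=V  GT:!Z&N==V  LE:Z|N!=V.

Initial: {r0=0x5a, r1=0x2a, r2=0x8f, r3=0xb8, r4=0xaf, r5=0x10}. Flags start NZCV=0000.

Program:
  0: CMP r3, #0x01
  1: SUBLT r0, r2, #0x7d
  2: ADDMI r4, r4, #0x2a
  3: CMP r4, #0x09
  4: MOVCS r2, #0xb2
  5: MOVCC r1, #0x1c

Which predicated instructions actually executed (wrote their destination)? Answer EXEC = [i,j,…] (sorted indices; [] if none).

[0] flags=1010 → (cmp)
[1] flags=1010 LT?T → r0=0x12
[2] flags=1010 MI?T → r4=0xd9
[3] flags=1010 → (cmp)
[4] flags=1010 CS?T → r2=0xb2
[5] flags=1010 CC?F → skip

EXEC = [1,2,4]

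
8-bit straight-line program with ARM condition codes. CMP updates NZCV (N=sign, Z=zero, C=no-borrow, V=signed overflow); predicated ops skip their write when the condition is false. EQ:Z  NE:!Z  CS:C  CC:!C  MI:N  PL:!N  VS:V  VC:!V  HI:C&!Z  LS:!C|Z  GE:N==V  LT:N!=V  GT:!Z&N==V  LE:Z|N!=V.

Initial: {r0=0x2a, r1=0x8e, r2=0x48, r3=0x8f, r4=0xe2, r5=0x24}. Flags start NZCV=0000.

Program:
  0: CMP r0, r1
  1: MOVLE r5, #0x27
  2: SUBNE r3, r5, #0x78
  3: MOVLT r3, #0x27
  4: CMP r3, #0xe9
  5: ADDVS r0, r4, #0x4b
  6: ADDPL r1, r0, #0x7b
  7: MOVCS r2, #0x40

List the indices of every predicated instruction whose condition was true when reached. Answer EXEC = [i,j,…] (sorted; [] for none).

0: ✓ CMP  NZCV=1001
1: · MOVLE
2: ✓ SUBNE  r3←0xac
3: · MOVLT
4: ✓ CMP  NZCV=1000
5: · ADDVS
6: · ADDPL
7: · MOVCS

EXEC = [2]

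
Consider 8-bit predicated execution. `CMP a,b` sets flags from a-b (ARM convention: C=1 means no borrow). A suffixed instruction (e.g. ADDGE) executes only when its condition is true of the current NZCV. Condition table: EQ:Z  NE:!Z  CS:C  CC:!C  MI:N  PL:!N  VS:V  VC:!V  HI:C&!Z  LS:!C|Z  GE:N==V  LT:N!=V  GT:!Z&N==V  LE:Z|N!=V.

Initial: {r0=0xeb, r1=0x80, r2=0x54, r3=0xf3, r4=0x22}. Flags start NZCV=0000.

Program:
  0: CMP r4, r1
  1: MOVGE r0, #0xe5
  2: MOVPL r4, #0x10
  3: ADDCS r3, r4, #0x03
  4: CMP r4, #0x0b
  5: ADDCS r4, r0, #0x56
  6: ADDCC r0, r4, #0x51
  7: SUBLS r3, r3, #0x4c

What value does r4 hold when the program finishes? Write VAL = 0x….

0: ✓ CMP  NZCV=1001
1: ✓ MOVGE  r0←0xe5
2: · MOVPL
3: · ADDCS
4: ✓ CMP  NZCV=0010
5: ✓ ADDCS  r4←0x3b
6: · ADDCC
7: · SUBLS

VAL = 0x3b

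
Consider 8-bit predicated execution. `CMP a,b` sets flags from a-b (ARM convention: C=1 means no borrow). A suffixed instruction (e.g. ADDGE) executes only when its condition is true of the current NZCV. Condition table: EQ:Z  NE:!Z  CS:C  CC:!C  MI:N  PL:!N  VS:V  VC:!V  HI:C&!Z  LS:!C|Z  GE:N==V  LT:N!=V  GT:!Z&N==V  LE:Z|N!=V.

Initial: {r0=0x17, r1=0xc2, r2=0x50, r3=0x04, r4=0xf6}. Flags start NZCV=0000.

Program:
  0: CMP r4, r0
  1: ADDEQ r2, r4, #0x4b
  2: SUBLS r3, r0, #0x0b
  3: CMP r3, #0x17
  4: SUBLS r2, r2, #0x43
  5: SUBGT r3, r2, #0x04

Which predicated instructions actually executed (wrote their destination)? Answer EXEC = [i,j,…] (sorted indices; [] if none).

EXEC = [4]

0: ✓ CMP  NZCV=1010
1: · ADDEQ
2: · SUBLS
3: ✓ CMP  NZCV=1000
4: ✓ SUBLS  r2←0x0d
5: · SUBGT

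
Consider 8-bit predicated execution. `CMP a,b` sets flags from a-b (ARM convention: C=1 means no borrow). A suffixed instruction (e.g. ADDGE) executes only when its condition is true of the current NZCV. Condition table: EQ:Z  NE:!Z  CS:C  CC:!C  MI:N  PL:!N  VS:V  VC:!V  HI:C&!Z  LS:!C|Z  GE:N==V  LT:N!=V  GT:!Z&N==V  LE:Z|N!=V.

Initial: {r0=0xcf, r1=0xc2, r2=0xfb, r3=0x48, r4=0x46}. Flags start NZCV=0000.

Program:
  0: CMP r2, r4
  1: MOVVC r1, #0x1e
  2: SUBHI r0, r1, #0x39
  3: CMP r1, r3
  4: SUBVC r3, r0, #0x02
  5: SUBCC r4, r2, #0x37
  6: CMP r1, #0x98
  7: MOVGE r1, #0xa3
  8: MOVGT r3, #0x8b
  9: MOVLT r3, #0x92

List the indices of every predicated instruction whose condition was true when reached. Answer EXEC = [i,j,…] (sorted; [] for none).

0: ✓ CMP  NZCV=1010
1: ✓ MOVVC  r1←0x1e
2: ✓ SUBHI  r0←0xe5
3: ✓ CMP  NZCV=1000
4: ✓ SUBVC  r3←0xe3
5: ✓ SUBCC  r4←0xc4
6: ✓ CMP  NZCV=1001
7: ✓ MOVGE  r1←0xa3
8: ✓ MOVGT  r3←0x8b
9: · MOVLT

EXEC = [1,2,4,5,7,8]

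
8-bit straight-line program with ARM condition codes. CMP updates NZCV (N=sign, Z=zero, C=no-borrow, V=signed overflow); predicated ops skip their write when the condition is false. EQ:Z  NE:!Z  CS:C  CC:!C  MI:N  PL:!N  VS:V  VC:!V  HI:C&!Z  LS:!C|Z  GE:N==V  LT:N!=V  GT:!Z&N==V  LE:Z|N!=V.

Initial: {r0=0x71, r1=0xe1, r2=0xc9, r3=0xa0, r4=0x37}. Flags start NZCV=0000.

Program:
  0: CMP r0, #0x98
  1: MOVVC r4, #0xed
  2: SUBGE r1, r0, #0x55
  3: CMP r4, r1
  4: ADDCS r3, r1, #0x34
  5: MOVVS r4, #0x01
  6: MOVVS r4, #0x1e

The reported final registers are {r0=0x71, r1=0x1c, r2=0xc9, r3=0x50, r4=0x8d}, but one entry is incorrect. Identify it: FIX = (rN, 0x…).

[0] flags=1001 → (cmp)
[1] flags=1001 VC?F → skip
[2] flags=1001 GE?T → r1=0x1c
[3] flags=0010 → (cmp)
[4] flags=0010 CS?T → r3=0x50
[5] flags=0010 VS?F → skip
[6] flags=0010 VS?F → skip

FIX = (r4, 0x37)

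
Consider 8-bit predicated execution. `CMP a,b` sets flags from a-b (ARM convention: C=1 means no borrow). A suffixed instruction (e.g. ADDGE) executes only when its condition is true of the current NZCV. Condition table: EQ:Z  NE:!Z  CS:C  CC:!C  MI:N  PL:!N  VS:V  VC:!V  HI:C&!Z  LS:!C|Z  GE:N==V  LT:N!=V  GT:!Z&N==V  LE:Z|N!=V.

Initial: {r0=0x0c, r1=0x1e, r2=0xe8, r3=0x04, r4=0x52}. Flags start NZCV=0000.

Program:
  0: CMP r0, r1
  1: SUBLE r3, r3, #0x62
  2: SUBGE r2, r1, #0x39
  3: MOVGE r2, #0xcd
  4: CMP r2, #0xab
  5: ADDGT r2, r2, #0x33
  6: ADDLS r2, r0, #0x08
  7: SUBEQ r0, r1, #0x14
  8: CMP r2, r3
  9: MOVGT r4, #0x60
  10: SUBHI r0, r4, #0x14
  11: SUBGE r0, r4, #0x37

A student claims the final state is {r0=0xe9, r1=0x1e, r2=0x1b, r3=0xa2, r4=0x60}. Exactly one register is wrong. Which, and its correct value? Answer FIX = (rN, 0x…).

FIX = (r0, 0x29)

[0] flags=1000 → (cmp)
[1] flags=1000 LE?T → r3=0xa2
[2] flags=1000 GE?F → skip
[3] flags=1000 GE?F → skip
[4] flags=0010 → (cmp)
[5] flags=0010 GT?T → r2=0x1b
[6] flags=0010 LS?F → skip
[7] flags=0010 EQ?F → skip
[8] flags=0000 → (cmp)
[9] flags=0000 GT?T → r4=0x60
[10] flags=0000 HI?F → skip
[11] flags=0000 GE?T → r0=0x29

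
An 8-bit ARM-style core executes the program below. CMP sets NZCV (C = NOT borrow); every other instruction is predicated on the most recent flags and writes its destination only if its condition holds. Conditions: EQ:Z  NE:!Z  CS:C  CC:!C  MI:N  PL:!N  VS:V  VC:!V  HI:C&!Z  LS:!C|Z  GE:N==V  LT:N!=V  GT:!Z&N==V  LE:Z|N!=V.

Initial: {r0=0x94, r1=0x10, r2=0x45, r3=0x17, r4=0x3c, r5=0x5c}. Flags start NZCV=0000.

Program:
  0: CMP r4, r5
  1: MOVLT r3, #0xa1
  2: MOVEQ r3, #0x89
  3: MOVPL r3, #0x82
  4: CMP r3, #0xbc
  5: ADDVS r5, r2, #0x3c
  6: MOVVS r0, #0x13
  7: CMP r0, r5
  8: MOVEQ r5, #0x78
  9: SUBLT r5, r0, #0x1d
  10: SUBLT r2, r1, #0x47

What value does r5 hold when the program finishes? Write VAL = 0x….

VAL = 0x77

0: ✓ CMP  NZCV=1000
1: ✓ MOVLT  r3←0xa1
2: · MOVEQ
3: · MOVPL
4: ✓ CMP  NZCV=1000
5: · ADDVS
6: · MOVVS
7: ✓ CMP  NZCV=0011
8: · MOVEQ
9: ✓ SUBLT  r5←0x77
10: ✓ SUBLT  r2←0xc9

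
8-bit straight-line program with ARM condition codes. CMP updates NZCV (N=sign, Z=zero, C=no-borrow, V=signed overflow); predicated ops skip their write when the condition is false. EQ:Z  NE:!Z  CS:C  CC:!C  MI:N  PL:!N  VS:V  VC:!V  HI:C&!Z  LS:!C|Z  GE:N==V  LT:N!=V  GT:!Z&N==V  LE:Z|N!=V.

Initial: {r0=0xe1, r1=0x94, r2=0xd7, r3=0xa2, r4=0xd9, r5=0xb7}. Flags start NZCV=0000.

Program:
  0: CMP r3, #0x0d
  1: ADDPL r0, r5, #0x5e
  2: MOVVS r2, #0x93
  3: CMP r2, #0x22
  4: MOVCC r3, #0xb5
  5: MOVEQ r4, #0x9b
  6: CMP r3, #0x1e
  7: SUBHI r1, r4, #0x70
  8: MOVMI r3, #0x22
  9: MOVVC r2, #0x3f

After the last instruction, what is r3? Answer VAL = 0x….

[0] flags=1010 → (cmp)
[1] flags=1010 PL?F → skip
[2] flags=1010 VS?F → skip
[3] flags=1010 → (cmp)
[4] flags=1010 CC?F → skip
[5] flags=1010 EQ?F → skip
[6] flags=1010 → (cmp)
[7] flags=1010 HI?T → r1=0x69
[8] flags=1010 MI?T → r3=0x22
[9] flags=1010 VC?T → r2=0x3f

VAL = 0x22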